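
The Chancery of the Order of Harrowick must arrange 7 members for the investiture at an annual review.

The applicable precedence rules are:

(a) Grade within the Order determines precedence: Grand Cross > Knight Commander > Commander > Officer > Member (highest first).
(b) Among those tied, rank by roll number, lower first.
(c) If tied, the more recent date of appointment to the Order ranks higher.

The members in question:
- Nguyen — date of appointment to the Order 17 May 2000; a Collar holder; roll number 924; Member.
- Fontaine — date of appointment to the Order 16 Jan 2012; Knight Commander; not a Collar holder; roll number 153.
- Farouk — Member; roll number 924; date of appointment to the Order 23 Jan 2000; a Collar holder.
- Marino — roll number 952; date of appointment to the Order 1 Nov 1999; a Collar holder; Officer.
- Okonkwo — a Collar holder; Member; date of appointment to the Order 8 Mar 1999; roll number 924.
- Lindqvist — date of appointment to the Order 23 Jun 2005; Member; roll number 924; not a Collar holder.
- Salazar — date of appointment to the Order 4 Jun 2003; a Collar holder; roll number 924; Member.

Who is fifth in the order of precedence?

Nguyen

By grade within the Order: Fontaine (Knight Commander); then Marino (Officer); then Lindqvist, Salazar, Nguyen, Farouk and Okonkwo (Member).
Lindqvist, Salazar, Nguyen, Farouk and Okonkwo all have roll number 924, so the next rule applies.
Among Lindqvist, Salazar, Nguyen, Farouk and Okonkwo, by date of appointment to the Order (later first): Lindqvist (23 Jun 2005) before Salazar (4 Jun 2003) before Nguyen (17 May 2000) before Farouk (23 Jan 2000) before Okonkwo (8 Mar 1999).
Order: Fontaine, Marino, Lindqvist, Salazar, Nguyen, Farouk, Okonkwo.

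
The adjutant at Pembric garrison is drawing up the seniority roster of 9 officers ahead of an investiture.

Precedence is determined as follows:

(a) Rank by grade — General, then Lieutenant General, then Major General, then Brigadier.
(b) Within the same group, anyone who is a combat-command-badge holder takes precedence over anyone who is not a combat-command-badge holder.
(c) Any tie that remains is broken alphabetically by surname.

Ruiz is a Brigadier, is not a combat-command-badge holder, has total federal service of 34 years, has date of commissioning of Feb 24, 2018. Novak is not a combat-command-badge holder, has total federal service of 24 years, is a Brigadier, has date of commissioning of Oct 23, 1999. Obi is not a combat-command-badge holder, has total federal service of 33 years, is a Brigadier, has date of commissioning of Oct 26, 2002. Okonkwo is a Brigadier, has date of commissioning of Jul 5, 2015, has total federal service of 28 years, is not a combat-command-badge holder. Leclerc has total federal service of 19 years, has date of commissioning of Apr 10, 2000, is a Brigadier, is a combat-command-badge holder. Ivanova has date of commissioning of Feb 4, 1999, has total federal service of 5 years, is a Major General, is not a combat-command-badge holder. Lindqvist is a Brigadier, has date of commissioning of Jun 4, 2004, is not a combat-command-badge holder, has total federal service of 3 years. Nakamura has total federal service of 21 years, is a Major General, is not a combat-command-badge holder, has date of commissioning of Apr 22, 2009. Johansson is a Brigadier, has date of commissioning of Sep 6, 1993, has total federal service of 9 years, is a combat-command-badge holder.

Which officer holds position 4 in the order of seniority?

Leclerc

By grade: Ivanova and Nakamura (Major General); then Johansson, Leclerc, Lindqvist, Novak, Obi, Okonkwo and Ruiz (Brigadier).
Ivanova and Nakamura are each not a combat-command-badge holder, so the next rule applies.
Among Ivanova and Nakamura, alphabetically by surname: Ivanova before Nakamura.
Among Johansson, Leclerc, Lindqvist, Novak, Obi, Okonkwo and Ruiz, a combat-command-badge holder before not a combat-command-badge holder: Johansson and Leclerc (a combat-command-badge holder) before Lindqvist, Novak, Obi, Okonkwo and Ruiz (not a combat-command-badge holder).
Among Johansson and Leclerc, alphabetically by surname: Johansson before Leclerc.
Among Lindqvist, Novak, Obi, Okonkwo and Ruiz, alphabetically by surname: Lindqvist before Novak before Obi before Okonkwo before Ruiz.
Order: Ivanova, Nakamura, Johansson, Leclerc, Lindqvist, Novak, Obi, Okonkwo, Ruiz.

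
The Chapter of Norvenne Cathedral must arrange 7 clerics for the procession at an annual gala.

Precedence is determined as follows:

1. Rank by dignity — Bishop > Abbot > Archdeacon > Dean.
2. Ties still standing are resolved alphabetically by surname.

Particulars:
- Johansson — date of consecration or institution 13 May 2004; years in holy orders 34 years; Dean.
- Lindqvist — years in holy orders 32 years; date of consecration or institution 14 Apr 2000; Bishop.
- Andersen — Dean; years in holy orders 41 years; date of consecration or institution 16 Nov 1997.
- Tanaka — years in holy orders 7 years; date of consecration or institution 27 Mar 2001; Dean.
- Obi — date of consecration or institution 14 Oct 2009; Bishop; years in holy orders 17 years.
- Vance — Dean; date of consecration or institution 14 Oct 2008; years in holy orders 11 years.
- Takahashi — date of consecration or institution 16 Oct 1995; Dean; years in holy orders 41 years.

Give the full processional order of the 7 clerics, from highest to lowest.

By dignity: Lindqvist and Obi (Bishop); then Andersen, Johansson, Takahashi, Tanaka and Vance (Dean).
Among Lindqvist and Obi, alphabetically by surname: Lindqvist before Obi.
Among Andersen, Johansson, Takahashi, Tanaka and Vance, alphabetically by surname: Andersen before Johansson before Takahashi before Tanaka before Vance.
Full order: Lindqvist, Obi, Andersen, Johansson, Takahashi, Tanaka, Vance.

Lindqvist, Obi, Andersen, Johansson, Takahashi, Tanaka, Vance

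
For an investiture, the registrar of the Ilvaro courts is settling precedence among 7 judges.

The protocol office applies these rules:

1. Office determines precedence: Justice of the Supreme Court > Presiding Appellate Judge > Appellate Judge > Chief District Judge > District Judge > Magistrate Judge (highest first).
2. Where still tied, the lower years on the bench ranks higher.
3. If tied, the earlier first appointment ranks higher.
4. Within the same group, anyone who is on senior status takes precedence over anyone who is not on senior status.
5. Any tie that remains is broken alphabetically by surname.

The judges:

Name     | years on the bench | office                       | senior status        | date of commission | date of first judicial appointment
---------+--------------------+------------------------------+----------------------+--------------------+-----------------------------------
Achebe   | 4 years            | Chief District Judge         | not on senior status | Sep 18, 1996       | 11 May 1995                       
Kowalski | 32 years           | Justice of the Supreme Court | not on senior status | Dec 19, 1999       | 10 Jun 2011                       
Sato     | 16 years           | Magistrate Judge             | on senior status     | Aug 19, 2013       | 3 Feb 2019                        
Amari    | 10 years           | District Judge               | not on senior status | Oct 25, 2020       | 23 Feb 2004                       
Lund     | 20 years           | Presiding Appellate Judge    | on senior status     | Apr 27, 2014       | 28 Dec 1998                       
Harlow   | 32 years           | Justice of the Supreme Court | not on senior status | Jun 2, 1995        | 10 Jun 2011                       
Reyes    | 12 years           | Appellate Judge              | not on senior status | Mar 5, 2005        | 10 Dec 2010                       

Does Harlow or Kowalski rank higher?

Harlow

By office: Harlow and Kowalski (Justice of the Supreme Court); then Lund (Presiding Appellate Judge); then Reyes (Appellate Judge); then Achebe (Chief District Judge); then Amari (District Judge); then Sato (Magistrate Judge).
Harlow and Kowalski both have years on the bench 32 years, so the next rule applies.
Harlow and Kowalski both have date of first judicial appointment 10 Jun 2011, so the next rule applies.
Harlow and Kowalski are each not on senior status, so the next rule applies.
Among Harlow and Kowalski, alphabetically by surname: Harlow before Kowalski.
So Harlow takes precedence.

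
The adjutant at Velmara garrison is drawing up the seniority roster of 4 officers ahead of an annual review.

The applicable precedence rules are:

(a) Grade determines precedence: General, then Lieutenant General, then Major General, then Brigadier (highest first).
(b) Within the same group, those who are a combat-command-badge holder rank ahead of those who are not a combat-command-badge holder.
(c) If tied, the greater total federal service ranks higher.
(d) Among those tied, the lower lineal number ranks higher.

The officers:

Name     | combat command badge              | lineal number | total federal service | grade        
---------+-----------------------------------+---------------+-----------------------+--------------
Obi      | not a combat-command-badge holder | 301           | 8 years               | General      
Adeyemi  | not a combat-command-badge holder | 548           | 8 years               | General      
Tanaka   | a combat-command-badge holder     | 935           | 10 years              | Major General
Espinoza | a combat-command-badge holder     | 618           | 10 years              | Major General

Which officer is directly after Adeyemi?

Espinoza

By grade: Obi and Adeyemi (General); then Espinoza and Tanaka (Major General).
Obi and Adeyemi are each not a combat-command-badge holder, so the next rule applies.
Obi and Adeyemi both have total federal service 8 years, so the next rule applies.
Among Obi and Adeyemi, by lineal number (lower first): Obi (301) before Adeyemi (548).
Espinoza and Tanaka are each a combat-command-badge holder, so the next rule applies.
Espinoza and Tanaka both have total federal service 10 years, so the next rule applies.
Among Espinoza and Tanaka, by lineal number (lower first): Espinoza (618) before Tanaka (935).
Order: Obi, Adeyemi, Espinoza, Tanaka.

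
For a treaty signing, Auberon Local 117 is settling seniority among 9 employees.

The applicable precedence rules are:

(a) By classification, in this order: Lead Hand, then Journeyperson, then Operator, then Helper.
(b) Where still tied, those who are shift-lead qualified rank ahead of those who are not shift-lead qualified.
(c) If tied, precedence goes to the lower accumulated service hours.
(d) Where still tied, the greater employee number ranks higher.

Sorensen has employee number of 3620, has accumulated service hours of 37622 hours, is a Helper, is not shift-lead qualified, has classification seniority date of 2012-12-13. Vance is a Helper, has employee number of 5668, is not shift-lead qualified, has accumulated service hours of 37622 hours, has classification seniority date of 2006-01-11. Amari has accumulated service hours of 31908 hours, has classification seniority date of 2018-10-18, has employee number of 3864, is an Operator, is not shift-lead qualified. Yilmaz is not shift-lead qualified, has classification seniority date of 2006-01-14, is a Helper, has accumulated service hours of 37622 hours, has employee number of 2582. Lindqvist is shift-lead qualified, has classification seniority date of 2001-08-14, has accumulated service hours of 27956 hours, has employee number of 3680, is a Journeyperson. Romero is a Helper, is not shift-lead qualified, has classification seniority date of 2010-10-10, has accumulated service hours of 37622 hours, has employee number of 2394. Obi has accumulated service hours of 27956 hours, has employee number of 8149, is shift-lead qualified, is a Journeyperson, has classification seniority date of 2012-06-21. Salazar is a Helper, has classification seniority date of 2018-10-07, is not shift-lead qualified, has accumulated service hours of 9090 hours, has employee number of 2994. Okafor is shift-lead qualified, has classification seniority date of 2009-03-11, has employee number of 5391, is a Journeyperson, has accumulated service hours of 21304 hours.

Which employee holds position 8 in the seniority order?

Yilmaz

By classification: Okafor, Obi and Lindqvist (Journeyperson); then Amari (Operator); then Salazar, Vance, Sorensen, Yilmaz and Romero (Helper).
Okafor, Obi and Lindqvist are each shift-lead qualified, so the next rule applies.
Among Okafor, Obi and Lindqvist, by accumulated service hours (lower first): Okafor (21304 hours) before Obi and Lindqvist (27956 hours).
Among Obi and Lindqvist, by employee number (higher first): Obi (8149) before Lindqvist (3680).
Salazar, Vance, Sorensen, Yilmaz and Romero are each not shift-lead qualified, so the next rule applies.
Among Salazar, Vance, Sorensen, Yilmaz and Romero, by accumulated service hours (lower first): Salazar (9090 hours) before Vance, Sorensen, Yilmaz and Romero (37622 hours).
Among Vance, Sorensen, Yilmaz and Romero, by employee number (higher first): Vance (5668) before Sorensen (3620) before Yilmaz (2582) before Romero (2394).
Order: Okafor, Obi, Lindqvist, Amari, Salazar, Vance, Sorensen, Yilmaz, Romero.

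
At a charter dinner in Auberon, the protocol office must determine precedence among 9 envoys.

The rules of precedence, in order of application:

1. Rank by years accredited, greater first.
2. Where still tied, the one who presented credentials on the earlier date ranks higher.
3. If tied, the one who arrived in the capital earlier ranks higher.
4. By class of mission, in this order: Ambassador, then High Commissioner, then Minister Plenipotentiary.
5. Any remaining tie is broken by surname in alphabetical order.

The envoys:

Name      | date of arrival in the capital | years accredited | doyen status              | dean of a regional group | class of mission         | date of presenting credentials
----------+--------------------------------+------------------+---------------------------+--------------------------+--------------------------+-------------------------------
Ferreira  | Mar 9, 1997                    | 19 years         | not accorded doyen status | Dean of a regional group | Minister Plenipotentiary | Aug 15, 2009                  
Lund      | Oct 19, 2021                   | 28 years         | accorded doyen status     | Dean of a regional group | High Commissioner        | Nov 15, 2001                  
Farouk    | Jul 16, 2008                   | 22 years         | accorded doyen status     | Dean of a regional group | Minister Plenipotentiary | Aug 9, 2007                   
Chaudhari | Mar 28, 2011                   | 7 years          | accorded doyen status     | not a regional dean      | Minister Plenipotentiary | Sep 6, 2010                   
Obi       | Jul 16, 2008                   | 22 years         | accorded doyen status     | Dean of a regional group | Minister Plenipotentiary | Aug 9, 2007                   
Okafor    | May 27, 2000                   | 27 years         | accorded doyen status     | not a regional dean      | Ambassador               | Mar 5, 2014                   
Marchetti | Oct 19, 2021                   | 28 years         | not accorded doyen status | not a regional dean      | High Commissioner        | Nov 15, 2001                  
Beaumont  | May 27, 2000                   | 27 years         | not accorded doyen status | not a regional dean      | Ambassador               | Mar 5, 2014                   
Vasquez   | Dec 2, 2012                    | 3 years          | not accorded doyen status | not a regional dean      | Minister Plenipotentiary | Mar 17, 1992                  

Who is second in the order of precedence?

Marchetti

By years accredited (higher first): Lund and Marchetti (both 28 years); then Beaumont and Okafor (both 27 years); then Farouk and Obi (both 22 years); then Ferreira (19 years); then Chaudhari (7 years); then Vasquez (3 years).
Lund and Marchetti both have date of presenting credentials Nov 15, 2001, so the next rule applies.
Lund and Marchetti both have date of arrival in the capital Oct 19, 2021, so the next rule applies.
Lund and Marchetti are each High Commissioner, so the next rule applies.
Among Lund and Marchetti, alphabetically by surname: Lund before Marchetti.
Beaumont and Okafor both have date of presenting credentials Mar 5, 2014, so the next rule applies.
Beaumont and Okafor both have date of arrival in the capital May 27, 2000, so the next rule applies.
Beaumont and Okafor are each Ambassador, so the next rule applies.
Among Beaumont and Okafor, alphabetically by surname: Beaumont before Okafor.
Farouk and Obi both have date of presenting credentials Aug 9, 2007, so the next rule applies.
Farouk and Obi both have date of arrival in the capital Jul 16, 2008, so the next rule applies.
Farouk and Obi are each Minister Plenipotentiary, so the next rule applies.
Among Farouk and Obi, alphabetically by surname: Farouk before Obi.
Order: Lund, Marchetti, Beaumont, Okafor, Farouk, Obi, Ferreira, Chaudhari, Vasquez.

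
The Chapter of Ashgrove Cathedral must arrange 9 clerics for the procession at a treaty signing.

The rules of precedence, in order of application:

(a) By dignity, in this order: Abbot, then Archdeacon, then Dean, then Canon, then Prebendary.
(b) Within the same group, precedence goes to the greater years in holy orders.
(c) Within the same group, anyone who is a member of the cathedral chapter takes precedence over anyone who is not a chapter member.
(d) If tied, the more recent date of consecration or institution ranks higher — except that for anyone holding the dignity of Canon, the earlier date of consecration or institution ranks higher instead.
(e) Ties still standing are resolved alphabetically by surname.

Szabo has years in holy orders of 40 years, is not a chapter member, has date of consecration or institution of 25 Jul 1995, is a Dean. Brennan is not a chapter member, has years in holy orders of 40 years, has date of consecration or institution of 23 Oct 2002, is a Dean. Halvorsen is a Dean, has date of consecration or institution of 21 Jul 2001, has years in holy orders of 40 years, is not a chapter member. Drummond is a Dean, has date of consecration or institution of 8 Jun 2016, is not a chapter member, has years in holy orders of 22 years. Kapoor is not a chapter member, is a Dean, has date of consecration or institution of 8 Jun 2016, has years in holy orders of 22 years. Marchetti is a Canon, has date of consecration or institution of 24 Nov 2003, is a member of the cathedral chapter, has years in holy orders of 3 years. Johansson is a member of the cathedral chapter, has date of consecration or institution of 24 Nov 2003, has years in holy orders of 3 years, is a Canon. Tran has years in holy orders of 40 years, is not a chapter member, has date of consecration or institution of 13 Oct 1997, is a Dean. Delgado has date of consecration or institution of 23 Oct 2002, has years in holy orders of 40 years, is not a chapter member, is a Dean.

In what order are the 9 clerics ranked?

Brennan, Delgado, Halvorsen, Tran, Szabo, Drummond, Kapoor, Johansson, Marchetti

By dignity: Brennan, Delgado, Halvorsen, Tran, Szabo, Drummond and Kapoor (Dean); then Johansson and Marchetti (Canon).
Among Brennan, Delgado, Halvorsen, Tran, Szabo, Drummond and Kapoor, by years in holy orders (higher first): Brennan, Delgado, Halvorsen, Tran and Szabo (40 years) before Drummond and Kapoor (22 years).
Brennan, Delgado, Halvorsen, Tran and Szabo are each not a chapter member, so the next rule applies.
Among Brennan, Delgado, Halvorsen, Tran and Szabo, by date of consecration or institution (later first): Brennan and Delgado (23 Oct 2002) before Halvorsen (21 Jul 2001) before Tran (13 Oct 1997) before Szabo (25 Jul 1995).
Among Brennan and Delgado, alphabetically by surname: Brennan before Delgado.
Drummond and Kapoor are each not a chapter member, so the next rule applies.
Drummond and Kapoor both have date of consecration or institution 8 Jun 2016, so the next rule applies.
Among Drummond and Kapoor, alphabetically by surname: Drummond before Kapoor.
Johansson and Marchetti both have years in holy orders 3 years, so the next rule applies.
Johansson and Marchetti are each a member of the cathedral chapter, so the next rule applies.
Johansson and Marchetti both have date of consecration or institution 24 Nov 2003, so the next rule applies.
Among Johansson and Marchetti, alphabetically by surname: Johansson before Marchetti.
Full order: Brennan, Delgado, Halvorsen, Tran, Szabo, Drummond, Kapoor, Johansson, Marchetti.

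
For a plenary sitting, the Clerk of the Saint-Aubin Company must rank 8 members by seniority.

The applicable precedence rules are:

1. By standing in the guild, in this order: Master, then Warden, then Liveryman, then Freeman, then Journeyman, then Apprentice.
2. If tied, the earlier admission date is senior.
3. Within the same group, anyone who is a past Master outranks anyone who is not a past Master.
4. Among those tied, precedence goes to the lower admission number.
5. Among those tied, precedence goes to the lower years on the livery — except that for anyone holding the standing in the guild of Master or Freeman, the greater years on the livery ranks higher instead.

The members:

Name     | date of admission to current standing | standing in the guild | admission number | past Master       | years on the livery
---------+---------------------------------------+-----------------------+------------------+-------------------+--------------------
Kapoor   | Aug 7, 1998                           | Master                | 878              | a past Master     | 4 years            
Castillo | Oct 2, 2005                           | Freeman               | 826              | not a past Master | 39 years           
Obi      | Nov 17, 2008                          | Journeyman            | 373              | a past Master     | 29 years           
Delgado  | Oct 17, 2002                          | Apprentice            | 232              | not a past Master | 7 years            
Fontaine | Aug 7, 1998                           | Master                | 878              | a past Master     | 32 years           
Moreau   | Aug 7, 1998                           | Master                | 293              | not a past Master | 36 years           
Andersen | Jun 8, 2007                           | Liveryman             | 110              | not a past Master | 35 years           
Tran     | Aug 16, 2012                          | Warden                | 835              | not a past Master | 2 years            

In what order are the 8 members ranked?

Fontaine, Kapoor, Moreau, Tran, Andersen, Castillo, Obi, Delgado

By standing in the guild: Fontaine, Kapoor and Moreau (Master); then Tran (Warden); then Andersen (Liveryman); then Castillo (Freeman); then Obi (Journeyman); then Delgado (Apprentice).
Fontaine, Kapoor and Moreau all have date of admission to current standing Aug 7, 1998, so the next rule applies.
Among Fontaine, Kapoor and Moreau, a past Master before not a past Master: Fontaine and Kapoor (a past Master) before Moreau (not a past Master).
Fontaine and Kapoor both have admission number 878, so the next rule applies.
Among Fontaine and Kapoor, by years on the livery (higher first) (reversed rule for this group): Fontaine (32 years) before Kapoor (4 years).
Full order: Fontaine, Kapoor, Moreau, Tran, Andersen, Castillo, Obi, Delgado.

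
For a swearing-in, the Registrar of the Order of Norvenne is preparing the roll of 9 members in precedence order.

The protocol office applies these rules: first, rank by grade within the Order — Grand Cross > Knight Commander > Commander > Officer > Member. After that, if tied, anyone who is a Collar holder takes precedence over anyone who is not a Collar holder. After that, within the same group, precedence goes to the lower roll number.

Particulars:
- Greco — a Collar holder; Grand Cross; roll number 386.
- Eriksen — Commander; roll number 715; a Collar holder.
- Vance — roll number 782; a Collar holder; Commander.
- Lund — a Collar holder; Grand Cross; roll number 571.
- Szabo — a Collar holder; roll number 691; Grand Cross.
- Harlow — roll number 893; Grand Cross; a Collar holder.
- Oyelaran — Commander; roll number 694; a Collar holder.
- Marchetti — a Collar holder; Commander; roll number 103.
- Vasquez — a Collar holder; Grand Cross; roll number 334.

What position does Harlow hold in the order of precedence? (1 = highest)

5

By grade within the Order: Vasquez, Greco, Lund, Szabo and Harlow (Grand Cross); then Marchetti, Oyelaran, Eriksen and Vance (Commander).
Vasquez, Greco, Lund, Szabo and Harlow are each a Collar holder, so the next rule applies.
Among Vasquez, Greco, Lund, Szabo and Harlow, by roll number (lower first): Vasquez (334) before Greco (386) before Lund (571) before Szabo (691) before Harlow (893).
Marchetti, Oyelaran, Eriksen and Vance are each a Collar holder, so the next rule applies.
Among Marchetti, Oyelaran, Eriksen and Vance, by roll number (lower first): Marchetti (103) before Oyelaran (694) before Eriksen (715) before Vance (782).
Order: Vasquez, Greco, Lund, Szabo, Harlow, Marchetti, Oyelaran, Eriksen, Vance. So position 5.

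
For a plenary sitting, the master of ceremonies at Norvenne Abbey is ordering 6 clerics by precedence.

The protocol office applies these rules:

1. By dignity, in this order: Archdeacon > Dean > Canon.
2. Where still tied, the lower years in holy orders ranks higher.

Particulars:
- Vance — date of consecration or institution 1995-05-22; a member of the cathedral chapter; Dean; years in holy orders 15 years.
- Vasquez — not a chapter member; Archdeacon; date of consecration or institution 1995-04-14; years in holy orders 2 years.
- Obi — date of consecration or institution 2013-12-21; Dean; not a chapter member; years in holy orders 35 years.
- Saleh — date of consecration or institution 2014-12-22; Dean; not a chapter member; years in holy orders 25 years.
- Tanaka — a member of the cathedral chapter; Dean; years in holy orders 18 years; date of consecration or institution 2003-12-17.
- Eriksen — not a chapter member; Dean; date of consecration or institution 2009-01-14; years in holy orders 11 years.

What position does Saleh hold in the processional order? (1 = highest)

By dignity: Vasquez (Archdeacon); then Eriksen, Vance, Tanaka, Saleh and Obi (Dean).
Among Eriksen, Vance, Tanaka, Saleh and Obi, by years in holy orders (lower first): Eriksen (11 years) before Vance (15 years) before Tanaka (18 years) before Saleh (25 years) before Obi (35 years).
Order: Vasquez, Eriksen, Vance, Tanaka, Saleh, Obi. So position 5.

5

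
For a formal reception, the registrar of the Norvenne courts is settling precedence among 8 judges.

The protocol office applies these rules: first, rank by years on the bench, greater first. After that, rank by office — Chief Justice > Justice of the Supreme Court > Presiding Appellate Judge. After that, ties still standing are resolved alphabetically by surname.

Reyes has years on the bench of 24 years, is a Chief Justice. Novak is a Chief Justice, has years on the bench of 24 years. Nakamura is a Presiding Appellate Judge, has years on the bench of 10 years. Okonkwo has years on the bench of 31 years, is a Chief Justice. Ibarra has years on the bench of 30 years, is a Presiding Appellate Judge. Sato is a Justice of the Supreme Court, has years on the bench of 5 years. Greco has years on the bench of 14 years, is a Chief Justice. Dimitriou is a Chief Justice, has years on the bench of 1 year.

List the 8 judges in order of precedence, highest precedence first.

By years on the bench (higher first): Okonkwo (31 years); then Ibarra (30 years); then Novak and Reyes (both 24 years); then Greco (14 years); then Nakamura (10 years); then Sato (5 years); then Dimitriou (1 year).
Novak and Reyes are each Chief Justice, so the next rule applies.
Among Novak and Reyes, alphabetically by surname: Novak before Reyes.
Full order: Okonkwo, Ibarra, Novak, Reyes, Greco, Nakamura, Sato, Dimitriou.

Okonkwo, Ibarra, Novak, Reyes, Greco, Nakamura, Sato, Dimitriou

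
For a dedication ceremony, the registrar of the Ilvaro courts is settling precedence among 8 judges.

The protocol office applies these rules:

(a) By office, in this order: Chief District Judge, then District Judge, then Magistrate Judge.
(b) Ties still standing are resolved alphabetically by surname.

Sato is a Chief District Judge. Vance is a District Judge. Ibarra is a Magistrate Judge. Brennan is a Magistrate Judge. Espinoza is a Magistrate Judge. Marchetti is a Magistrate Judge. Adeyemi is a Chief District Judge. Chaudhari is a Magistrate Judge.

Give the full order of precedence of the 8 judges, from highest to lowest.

By office: Adeyemi and Sato (Chief District Judge); then Vance (District Judge); then Brennan, Chaudhari, Espinoza, Ibarra and Marchetti (Magistrate Judge).
Among Adeyemi and Sato, alphabetically by surname: Adeyemi before Sato.
Among Brennan, Chaudhari, Espinoza, Ibarra and Marchetti, alphabetically by surname: Brennan before Chaudhari before Espinoza before Ibarra before Marchetti.
Full order: Adeyemi, Sato, Vance, Brennan, Chaudhari, Espinoza, Ibarra, Marchetti.

Adeyemi, Sato, Vance, Brennan, Chaudhari, Espinoza, Ibarra, Marchetti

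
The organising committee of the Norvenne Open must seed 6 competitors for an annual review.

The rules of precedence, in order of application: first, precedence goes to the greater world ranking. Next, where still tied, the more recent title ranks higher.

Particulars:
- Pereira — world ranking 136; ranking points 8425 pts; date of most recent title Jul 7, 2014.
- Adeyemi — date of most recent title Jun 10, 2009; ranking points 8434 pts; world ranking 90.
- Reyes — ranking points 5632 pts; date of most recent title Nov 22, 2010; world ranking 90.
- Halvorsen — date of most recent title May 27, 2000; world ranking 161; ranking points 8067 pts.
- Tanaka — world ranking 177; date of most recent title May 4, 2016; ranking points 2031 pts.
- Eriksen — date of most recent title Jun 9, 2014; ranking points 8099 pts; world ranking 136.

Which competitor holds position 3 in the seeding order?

By world ranking (higher first): Tanaka (177); then Halvorsen (161); then Pereira and Eriksen (both 136); then Reyes and Adeyemi (both 90).
Among Pereira and Eriksen, by date of most recent title (later first): Pereira (Jul 7, 2014) before Eriksen (Jun 9, 2014).
Among Reyes and Adeyemi, by date of most recent title (later first): Reyes (Nov 22, 2010) before Adeyemi (Jun 10, 2009).
Order: Tanaka, Halvorsen, Pereira, Eriksen, Reyes, Adeyemi.

Pereira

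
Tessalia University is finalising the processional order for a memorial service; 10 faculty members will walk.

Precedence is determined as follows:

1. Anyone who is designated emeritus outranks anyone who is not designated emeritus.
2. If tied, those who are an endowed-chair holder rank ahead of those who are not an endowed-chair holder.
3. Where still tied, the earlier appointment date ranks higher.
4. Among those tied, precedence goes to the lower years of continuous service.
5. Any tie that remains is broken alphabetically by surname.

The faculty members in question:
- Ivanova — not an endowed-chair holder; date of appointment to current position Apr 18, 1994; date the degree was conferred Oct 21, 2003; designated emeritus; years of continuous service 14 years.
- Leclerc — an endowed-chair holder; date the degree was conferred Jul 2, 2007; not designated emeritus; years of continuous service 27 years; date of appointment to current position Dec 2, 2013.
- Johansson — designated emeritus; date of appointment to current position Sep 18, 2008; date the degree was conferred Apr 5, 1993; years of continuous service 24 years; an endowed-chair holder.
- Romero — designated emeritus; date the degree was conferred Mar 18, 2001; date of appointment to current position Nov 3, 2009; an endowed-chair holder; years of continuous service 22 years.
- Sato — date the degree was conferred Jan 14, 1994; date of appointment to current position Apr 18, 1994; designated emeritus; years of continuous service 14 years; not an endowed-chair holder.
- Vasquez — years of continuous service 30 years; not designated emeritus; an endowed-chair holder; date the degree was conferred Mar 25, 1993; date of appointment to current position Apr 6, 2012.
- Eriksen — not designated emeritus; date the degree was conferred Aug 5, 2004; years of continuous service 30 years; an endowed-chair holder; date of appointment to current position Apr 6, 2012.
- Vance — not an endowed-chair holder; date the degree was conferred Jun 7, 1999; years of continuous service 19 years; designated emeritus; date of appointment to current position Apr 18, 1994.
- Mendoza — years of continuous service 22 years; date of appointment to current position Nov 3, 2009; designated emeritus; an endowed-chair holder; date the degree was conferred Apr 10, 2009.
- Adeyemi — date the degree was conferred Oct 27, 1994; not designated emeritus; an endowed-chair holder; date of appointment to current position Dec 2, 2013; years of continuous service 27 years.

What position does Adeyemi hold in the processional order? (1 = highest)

9

By the first rule: Johansson, Mendoza, Romero, Ivanova, Sato and Vance (each designated emeritus); then Eriksen, Vasquez, Adeyemi and Leclerc (each not designated emeritus).
Among Johansson, Mendoza, Romero, Ivanova, Sato and Vance, an endowed-chair holder before not an endowed-chair holder: Johansson, Mendoza and Romero (an endowed-chair holder) before Ivanova, Sato and Vance (not an endowed-chair holder).
Among Johansson, Mendoza and Romero, by date of appointment to current position (earlier first): Johansson (Sep 18, 2008) before Mendoza and Romero (Nov 3, 2009).
Mendoza and Romero both have years of continuous service 22 years, so the next rule applies.
Among Mendoza and Romero, alphabetically by surname: Mendoza before Romero.
Ivanova, Sato and Vance all have date of appointment to current position Apr 18, 1994, so the next rule applies.
Among Ivanova, Sato and Vance, by years of continuous service (lower first): Ivanova and Sato (14 years) before Vance (19 years).
Among Ivanova and Sato, alphabetically by surname: Ivanova before Sato.
Eriksen, Vasquez, Adeyemi and Leclerc are each an endowed-chair holder, so the next rule applies.
Among Eriksen, Vasquez, Adeyemi and Leclerc, by date of appointment to current position (earlier first): Eriksen and Vasquez (Apr 6, 2012) before Adeyemi and Leclerc (Dec 2, 2013).
Eriksen and Vasquez both have years of continuous service 30 years, so the next rule applies.
Among Eriksen and Vasquez, alphabetically by surname: Eriksen before Vasquez.
Adeyemi and Leclerc both have years of continuous service 27 years, so the next rule applies.
Among Adeyemi and Leclerc, alphabetically by surname: Adeyemi before Leclerc.
Order: Johansson, Mendoza, Romero, Ivanova, Sato, Vance, Eriksen, Vasquez, Adeyemi, Leclerc. So position 9.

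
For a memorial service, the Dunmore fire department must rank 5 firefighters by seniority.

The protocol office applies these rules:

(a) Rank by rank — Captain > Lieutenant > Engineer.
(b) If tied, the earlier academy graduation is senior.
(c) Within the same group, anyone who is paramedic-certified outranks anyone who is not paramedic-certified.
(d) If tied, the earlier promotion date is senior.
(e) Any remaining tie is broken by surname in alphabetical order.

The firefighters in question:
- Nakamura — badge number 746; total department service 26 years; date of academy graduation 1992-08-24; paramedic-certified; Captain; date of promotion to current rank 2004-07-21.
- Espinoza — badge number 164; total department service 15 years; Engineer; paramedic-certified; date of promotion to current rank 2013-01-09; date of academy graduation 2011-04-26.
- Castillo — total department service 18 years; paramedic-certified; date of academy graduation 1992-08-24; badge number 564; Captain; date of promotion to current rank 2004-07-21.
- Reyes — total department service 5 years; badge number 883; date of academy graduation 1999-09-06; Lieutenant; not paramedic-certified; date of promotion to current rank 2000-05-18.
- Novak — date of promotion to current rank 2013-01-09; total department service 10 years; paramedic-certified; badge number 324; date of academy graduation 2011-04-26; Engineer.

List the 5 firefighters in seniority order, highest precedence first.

Castillo, Nakamura, Reyes, Espinoza, Novak

By rank: Castillo and Nakamura (Captain); then Reyes (Lieutenant); then Espinoza and Novak (Engineer).
Castillo and Nakamura both have date of academy graduation 1992-08-24, so the next rule applies.
Castillo and Nakamura are each paramedic-certified, so the next rule applies.
Castillo and Nakamura both have date of promotion to current rank 2004-07-21, so the next rule applies.
Among Castillo and Nakamura, alphabetically by surname: Castillo before Nakamura.
Espinoza and Novak both have date of academy graduation 2011-04-26, so the next rule applies.
Espinoza and Novak are each paramedic-certified, so the next rule applies.
Espinoza and Novak both have date of promotion to current rank 2013-01-09, so the next rule applies.
Among Espinoza and Novak, alphabetically by surname: Espinoza before Novak.
Full order: Castillo, Nakamura, Reyes, Espinoza, Novak.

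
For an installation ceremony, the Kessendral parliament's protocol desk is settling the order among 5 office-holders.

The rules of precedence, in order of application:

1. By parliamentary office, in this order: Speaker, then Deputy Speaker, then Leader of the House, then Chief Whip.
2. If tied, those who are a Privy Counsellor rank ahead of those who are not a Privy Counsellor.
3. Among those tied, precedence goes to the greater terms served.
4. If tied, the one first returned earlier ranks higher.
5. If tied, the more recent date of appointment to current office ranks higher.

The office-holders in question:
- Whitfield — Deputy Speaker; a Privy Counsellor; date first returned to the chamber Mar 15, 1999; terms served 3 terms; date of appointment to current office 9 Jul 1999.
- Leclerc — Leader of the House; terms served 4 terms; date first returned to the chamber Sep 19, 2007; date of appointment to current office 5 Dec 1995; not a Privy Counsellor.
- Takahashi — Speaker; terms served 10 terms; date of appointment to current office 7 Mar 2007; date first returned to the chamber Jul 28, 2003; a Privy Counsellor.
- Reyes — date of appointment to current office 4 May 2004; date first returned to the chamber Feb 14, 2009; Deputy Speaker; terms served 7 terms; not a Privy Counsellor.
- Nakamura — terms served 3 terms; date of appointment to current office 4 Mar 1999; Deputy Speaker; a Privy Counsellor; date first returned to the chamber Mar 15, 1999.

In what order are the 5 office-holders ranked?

By parliamentary office: Takahashi (Speaker); then Whitfield, Nakamura and Reyes (Deputy Speaker); then Leclerc (Leader of the House).
Among Whitfield, Nakamura and Reyes, a Privy Counsellor before not a Privy Counsellor: Whitfield and Nakamura (a Privy Counsellor) before Reyes (not a Privy Counsellor).
Whitfield and Nakamura both have terms served 3 terms, so the next rule applies.
Whitfield and Nakamura both have date first returned to the chamber Mar 15, 1999, so the next rule applies.
Among Whitfield and Nakamura, by date of appointment to current office (later first): Whitfield (9 Jul 1999) before Nakamura (4 Mar 1999).
Full order: Takahashi, Whitfield, Nakamura, Reyes, Leclerc.

Takahashi, Whitfield, Nakamura, Reyes, Leclerc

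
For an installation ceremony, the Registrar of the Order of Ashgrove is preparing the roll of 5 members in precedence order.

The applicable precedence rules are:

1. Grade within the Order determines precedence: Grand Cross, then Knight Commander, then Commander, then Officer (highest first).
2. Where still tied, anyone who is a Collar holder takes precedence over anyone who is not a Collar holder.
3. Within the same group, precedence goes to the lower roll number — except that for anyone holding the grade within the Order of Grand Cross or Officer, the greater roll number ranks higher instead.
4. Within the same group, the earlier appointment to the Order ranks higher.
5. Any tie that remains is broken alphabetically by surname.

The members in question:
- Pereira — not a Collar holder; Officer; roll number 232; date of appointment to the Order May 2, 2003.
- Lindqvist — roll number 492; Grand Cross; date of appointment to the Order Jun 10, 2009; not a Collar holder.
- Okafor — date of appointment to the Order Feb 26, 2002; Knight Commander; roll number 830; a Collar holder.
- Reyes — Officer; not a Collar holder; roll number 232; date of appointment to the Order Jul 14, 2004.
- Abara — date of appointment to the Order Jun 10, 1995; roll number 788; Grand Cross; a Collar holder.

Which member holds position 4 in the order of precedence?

By grade within the Order: Abara and Lindqvist (Grand Cross); then Okafor (Knight Commander); then Pereira and Reyes (Officer).
Among Abara and Lindqvist, a Collar holder before not a Collar holder: Abara (a Collar holder) before Lindqvist (not a Collar holder).
Pereira and Reyes are each not a Collar holder, so the next rule applies.
Pereira and Reyes both have roll number 232, so the next rule applies.
Among Pereira and Reyes, by date of appointment to the Order (earlier first): Pereira (May 2, 2003) before Reyes (Jul 14, 2004).
Order: Abara, Lindqvist, Okafor, Pereira, Reyes.

Pereira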